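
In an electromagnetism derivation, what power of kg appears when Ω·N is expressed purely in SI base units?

2

Ω = kg·m²·s⁻³·A⁻².
N = kg·m·s⁻².
Combining: Ω·N = (kg·m²·s⁻³·A⁻²) · (kg·m·s⁻²) = kg²·m³·s⁻⁵·A⁻².
The exponent of kg is 2.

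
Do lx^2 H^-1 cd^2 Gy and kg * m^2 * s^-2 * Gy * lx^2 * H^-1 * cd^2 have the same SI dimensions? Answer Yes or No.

Left side:
  lx = lm/m² (illuminance = luminous flux per area),
      = m⁻²·cd.
  So lx² = m⁻⁴·cd².
  H = Wb/A (inductance = flux per current),
      = kg·m²·s⁻²·A⁻².
  So H⁻¹ = kg⁻¹·m⁻²·s²·A².
  Gy = J/kg (absorbed dose = energy per mass),
      = m²·s⁻².
  Combining: lx²·H⁻¹·cd²·Gy = (m⁻⁴·cd²) · (kg⁻¹·m⁻²·s²·A²) · cd² · (m²·s⁻²) = kg⁻¹·m⁻⁴·A²·cd⁴.
Right side:
  Gy = m²·s⁻².
  lx = m⁻²·cd.
  So lx² = m⁻⁴·cd².
  H = kg·m²·s⁻²·A⁻².
  So H⁻¹ = kg⁻¹·m⁻²·s²·A².
  Combining: kg·m²·s⁻²·Gy·lx²·H⁻¹·cd² = kg · m² · s⁻² · (m²·s⁻²) · (m⁻⁴·cd²) · (kg⁻¹·m⁻²·s²·A²) · cd² = m⁻²·s⁻²·A²·cd⁴.
Left is kg⁻¹·m⁻⁴·A²·cd⁴; right is m⁻²·s⁻²·A²·cd⁴ — different.

No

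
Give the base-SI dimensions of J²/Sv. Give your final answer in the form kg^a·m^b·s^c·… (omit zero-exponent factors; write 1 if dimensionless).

J = kg·m²·s⁻².
So J² = kg²·m⁴·s⁻⁴.
Sv = m²·s⁻².
So Sv⁻¹ = m⁻²·s².
Combining: J²·Sv⁻¹ = (kg²·m⁴·s⁻⁴) · (m⁻²·s²) = kg²·m²·s⁻².

kg²·m²·s⁻²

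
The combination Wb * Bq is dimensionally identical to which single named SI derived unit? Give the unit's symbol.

V

Wb = V·s (flux: a volt is a weber per second),
    = kg·m²·s⁻²·A⁻¹.
Bq = 1/s = s⁻¹ (activity is decays per second).
Combining: Wb·Bq = (kg·m²·s⁻²·A⁻¹) · s⁻¹ = kg·m²·s⁻³·A⁻¹.
kg·m²·s⁻³·A⁻¹ is the base-SI form of the volt.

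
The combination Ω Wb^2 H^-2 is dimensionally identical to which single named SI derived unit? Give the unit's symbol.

Ω = V/A (resistance = voltage per current),
    = kg·m²·s⁻³·A⁻².
Wb = V·s (flux: a volt is a weber per second),
    = kg·m²·s⁻²·A⁻¹.
So Wb² = kg²·m⁴·s⁻⁴·A⁻².
H = Wb/A (inductance = flux per current),
    = kg·m²·s⁻²·A⁻².
So H⁻² = kg⁻²·m⁻⁴·s⁴·A⁴.
Combining: Ω·Wb²·H⁻² = (kg·m²·s⁻³·A⁻²) · (kg²·m⁴·s⁻⁴·A⁻²) · (kg⁻²·m⁻⁴·s⁴·A⁴) = kg·m²·s⁻³.
kg·m²·s⁻³ is the base-SI form of the watt.

W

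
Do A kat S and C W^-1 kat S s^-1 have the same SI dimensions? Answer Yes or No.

Left side:
  kat = s⁻¹·mol.
  S = kg⁻¹·m⁻²·s³·A².
  Combining: A·kat·S = A · (s⁻¹·mol) · (kg⁻¹·m⁻²·s³·A²) = kg⁻¹·m⁻²·s²·A³·mol.
Right side:
  C = A·s = s·A (charge = current × time).
  W = J/s (power = energy per time),
      = kg·m²·s⁻³.
  So W⁻¹ = kg⁻¹·m⁻²·s³.
  kat = mol/s = s⁻¹·mol (catalytic activity).
  S = 1/Ω (conductance is reciprocal resistance),
      = kg⁻¹·m⁻²·s³·A².
  Combining: C·W⁻¹·kat·S·s⁻¹ = (s·A) · (kg⁻¹·m⁻²·s³) · (s⁻¹·mol) · (kg⁻¹·m⁻²·s³·A²) · s⁻¹ = kg⁻²·m⁻⁴·s⁵·A³·mol.
Left is kg⁻¹·m⁻²·s²·A³·mol; right is kg⁻²·m⁻⁴·s⁵·A³·mol — different.

No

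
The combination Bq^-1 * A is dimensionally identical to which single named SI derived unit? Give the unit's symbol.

Bq = 1/s = s⁻¹ (activity is decays per second).
So Bq⁻¹ = s.
Combining: Bq⁻¹·A = s · A = s·A.
s·A is the base-SI form of the coulomb.

C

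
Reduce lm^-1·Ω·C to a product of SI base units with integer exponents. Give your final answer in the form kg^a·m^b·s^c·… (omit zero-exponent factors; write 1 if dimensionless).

lm = cd·sr = cd (luminous flux; sr is dimensionless).
So lm⁻¹ = cd⁻¹.
Ω = V/A (resistance = voltage per current),
    = kg·m²·s⁻³·A⁻².
C = A·s = s·A (charge = current × time).
Combining: lm⁻¹·Ω·C = cd⁻¹ · (kg·m²·s⁻³·A⁻²) · (s·A) = kg·m²·s⁻²·A⁻¹·cd⁻¹.

kg·m²·s⁻²·A⁻¹·cd⁻¹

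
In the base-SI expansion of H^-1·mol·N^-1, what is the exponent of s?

H = kg·m²·s⁻²·A⁻².
So H⁻¹ = kg⁻¹·m⁻²·s²·A².
N = kg·m·s⁻².
So N⁻¹ = kg⁻¹·m⁻¹·s².
Combining: H⁻¹·mol·N⁻¹ = (kg⁻¹·m⁻²·s²·A²) · mol · (kg⁻¹·m⁻¹·s²) = kg⁻²·m⁻³·s⁴·A²·mol.
The exponent of s is 4.

4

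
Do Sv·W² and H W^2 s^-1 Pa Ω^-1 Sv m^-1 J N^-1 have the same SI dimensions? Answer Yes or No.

No

Left side:
  Sv = J/kg (equivalent dose = energy per mass),
      = m²·s⁻².
  W = J/s (power = energy per time),
      = kg·m²·s⁻³.
  So W² = kg²·m⁴·s⁻⁶.
  Combining: Sv·W² = (m²·s⁻²) · (kg²·m⁴·s⁻⁶) = kg²·m⁶·s⁻⁸.
Right side:
  H = Wb/A (inductance = flux per current),
      = kg·m²·s⁻²·A⁻².
  W = J/s (power = energy per time),
      = kg·m²·s⁻³.
  So W² = kg²·m⁴·s⁻⁶.
  Pa = N/m² (pressure = force per area),
      = kg·m⁻¹·s⁻².
  Ω = V/A (resistance = voltage per current),
      = kg·m²·s⁻³·A⁻².
  So Ω⁻¹ = kg⁻¹·m⁻²·s³·A².
  Sv = J/kg (equivalent dose = energy per mass),
      = m²·s⁻².
  J = N·m (work = force × distance),
      = kg·m²·s⁻².
  N = kg·m/s² = kg·m·s⁻² (force = mass × acceleration).
  So N⁻¹ = kg⁻¹·m⁻¹·s².
  Combining: H·W²·s⁻¹·Pa·Ω⁻¹·Sv·m⁻¹·J·N⁻¹ = (kg·m²·s⁻²·A⁻²) · (kg²·m⁴·s⁻⁶) · s⁻¹ · (kg·m⁻¹·s⁻²) · (kg⁻¹·m⁻²·s³·A²) · (m²·s⁻²) · m⁻¹ · (kg·m²·s⁻²) · (kg⁻¹·m⁻¹·s²) = kg³·m⁵·s⁻¹⁰.
Left is kg²·m⁶·s⁻⁸; right is kg³·m⁵·s⁻¹⁰ — different.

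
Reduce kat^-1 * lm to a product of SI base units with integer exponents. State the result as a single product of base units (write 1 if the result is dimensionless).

kat = mol/s = s⁻¹·mol (catalytic activity).
So kat⁻¹ = s·mol⁻¹.
lm = cd·sr = cd (luminous flux; sr is dimensionless).
Combining: kat⁻¹·lm = (s·mol⁻¹) · cd = s·mol⁻¹·cd.

s·mol⁻¹·cd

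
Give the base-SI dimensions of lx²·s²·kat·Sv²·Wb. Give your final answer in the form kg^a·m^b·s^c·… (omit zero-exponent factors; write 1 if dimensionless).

kg·m²·s⁻⁵·A⁻¹·mol·cd²

lx = lm/m² (illuminance = luminous flux per area),
    = m⁻²·cd.
So lx² = m⁻⁴·cd².
kat = mol/s = s⁻¹·mol (catalytic activity).
Sv = J/kg (equivalent dose = energy per mass),
    = m²·s⁻².
So Sv² = m⁴·s⁻⁴.
Wb = V·s (flux: a volt is a weber per second),
    = kg·m²·s⁻²·A⁻¹.
Combining: lx²·s²·kat·Sv²·Wb = (m⁻⁴·cd²) · s² · (s⁻¹·mol) · (m⁴·s⁻⁴) · (kg·m²·s⁻²·A⁻¹) = kg·m²·s⁻⁵·A⁻¹·mol·cd².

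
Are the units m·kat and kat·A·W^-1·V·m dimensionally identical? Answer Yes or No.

Yes

Left side:
  kat = s⁻¹·mol.
  Combining: m·kat = m · (s⁻¹·mol) = m·s⁻¹·mol.
Right side:
  kat = mol/s = s⁻¹·mol (catalytic activity).
  W = J/s (power = energy per time),
      = kg·m²·s⁻³.
  So W⁻¹ = kg⁻¹·m⁻²·s³.
  V = W/A (potential = power per current),
      = kg·m²·s⁻³·A⁻¹.
  Combining: kat·A·W⁻¹·V·m = (s⁻¹·mol) · A · (kg⁻¹·m⁻²·s³) · (kg·m²·s⁻³·A⁻¹) · m = m·s⁻¹·mol.
Both reduce to m·s⁻¹·mol.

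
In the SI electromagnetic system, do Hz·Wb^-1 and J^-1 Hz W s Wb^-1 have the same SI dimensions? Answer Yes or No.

Yes

Left side:
  Hz = s⁻¹.
  Wb = kg·m²·s⁻²·A⁻¹.
  So Wb⁻¹ = kg⁻¹·m⁻²·s²·A.
  Combining: Hz·Wb⁻¹ = s⁻¹ · (kg⁻¹·m⁻²·s²·A) = kg⁻¹·m⁻²·s·A.
Right side:
  J = N·m (work = force × distance),
      = kg·m²·s⁻².
  So J⁻¹ = kg⁻¹·m⁻²·s².
  Hz = 1/s = s⁻¹ (frequency is cycles per second).
  W = J/s (power = energy per time),
      = kg·m²·s⁻³.
  Wb = V·s (flux: a volt is a weber per second),
      = kg·m²·s⁻²·A⁻¹.
  So Wb⁻¹ = kg⁻¹·m⁻²·s²·A.
  Combining: J⁻¹·Hz·W·s·Wb⁻¹ = (kg⁻¹·m⁻²·s²) · s⁻¹ · (kg·m²·s⁻³) · s · (kg⁻¹·m⁻²·s²·A) = kg⁻¹·m⁻²·s·A.
Both reduce to kg⁻¹·m⁻²·s·A.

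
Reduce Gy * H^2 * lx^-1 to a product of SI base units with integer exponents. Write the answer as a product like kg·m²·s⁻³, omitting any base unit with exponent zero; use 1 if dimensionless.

Gy = m²·s⁻².
H = kg·m²·s⁻²·A⁻².
So H² = kg²·m⁴·s⁻⁴·A⁻⁴.
lx = m⁻²·cd.
So lx⁻¹ = m²·cd⁻¹.
Combining: Gy·H²·lx⁻¹ = (m²·s⁻²) · (kg²·m⁴·s⁻⁴·A⁻⁴) · (m²·cd⁻¹) = kg²·m⁸·s⁻⁶·A⁻⁴·cd⁻¹.

kg²·m⁸·s⁻⁶·A⁻⁴·cd⁻¹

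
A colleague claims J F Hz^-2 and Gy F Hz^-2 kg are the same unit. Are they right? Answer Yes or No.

Left side:
  J = kg·m²·s⁻².
  F = kg⁻¹·m⁻²·s⁴·A².
  Hz = s⁻¹.
  So Hz⁻² = s².
  Combining: J·F·Hz⁻² = (kg·m²·s⁻²) · (kg⁻¹·m⁻²·s⁴·A²) · s² = s⁴·A².
Right side:
  Gy = m²·s⁻².
  F = kg⁻¹·m⁻²·s⁴·A².
  Hz = s⁻¹.
  So Hz⁻² = s².
  Combining: Gy·F·Hz⁻²·kg = (m²·s⁻²) · (kg⁻¹·m⁻²·s⁴·A²) · s² · kg = s⁴·A².
Both reduce to s⁴·A².

Yes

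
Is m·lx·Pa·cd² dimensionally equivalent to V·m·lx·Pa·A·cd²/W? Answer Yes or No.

Yes

Left side:
  lx = lm/m² (illuminance = luminous flux per area),
      = m⁻²·cd.
  Pa = N/m² (pressure = force per area),
      = kg·m⁻¹·s⁻².
  Combining: m·lx·Pa·cd² = m · (m⁻²·cd) · (kg·m⁻¹·s⁻²) · cd² = kg·m⁻²·s⁻²·cd³.
Right side:
  V = kg·m²·s⁻³·A⁻¹.
  lx = m⁻²·cd.
  Pa = kg·m⁻¹·s⁻².
  W = kg·m²·s⁻³.
  So W⁻¹ = kg⁻¹·m⁻²·s³.
  Combining: V·m·lx·Pa·A·cd²·W⁻¹ = (kg·m²·s⁻³·A⁻¹) · m · (m⁻²·cd) · (kg·m⁻¹·s⁻²) · A · cd² · (kg⁻¹·m⁻²·s³) = kg·m⁻²·s⁻²·cd³.
Both reduce to kg·m⁻²·s⁻²·cd³.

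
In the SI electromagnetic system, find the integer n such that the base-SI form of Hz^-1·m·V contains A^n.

-1

Hz = s⁻¹.
So Hz⁻¹ = s.
V = kg·m²·s⁻³·A⁻¹.
Combining: Hz⁻¹·m·V = s · m · (kg·m²·s⁻³·A⁻¹) = kg·m³·s⁻²·A⁻¹.
The exponent of A is -1.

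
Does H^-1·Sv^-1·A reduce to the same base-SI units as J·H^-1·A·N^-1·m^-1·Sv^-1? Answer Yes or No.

Yes

Left side:
  H = kg·m²·s⁻²·A⁻².
  So H⁻¹ = kg⁻¹·m⁻²·s²·A².
  Sv = m²·s⁻².
  So Sv⁻¹ = m⁻²·s².
  Combining: H⁻¹·Sv⁻¹·A = (kg⁻¹·m⁻²·s²·A²) · (m⁻²·s²) · A = kg⁻¹·m⁻⁴·s⁴·A³.
Right side:
  J = kg·m²·s⁻².
  H = kg·m²·s⁻²·A⁻².
  So H⁻¹ = kg⁻¹·m⁻²·s²·A².
  N = kg·m·s⁻².
  So N⁻¹ = kg⁻¹·m⁻¹·s².
  Sv = m²·s⁻².
  So Sv⁻¹ = m⁻²·s².
  Combining: J·H⁻¹·A·N⁻¹·m⁻¹·Sv⁻¹ = (kg·m²·s⁻²) · (kg⁻¹·m⁻²·s²·A²) · A · (kg⁻¹·m⁻¹·s²) · m⁻¹ · (m⁻²·s²) = kg⁻¹·m⁻⁴·s⁴·A³.
Both reduce to kg⁻¹·m⁻⁴·s⁴·A³.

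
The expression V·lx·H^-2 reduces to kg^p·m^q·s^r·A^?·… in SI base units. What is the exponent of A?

V = kg·m²·s⁻³·A⁻¹.
lx = m⁻²·cd.
H = kg·m²·s⁻²·A⁻².
So H⁻² = kg⁻²·m⁻⁴·s⁴·A⁴.
Combining: V·lx·H⁻² = (kg·m²·s⁻³·A⁻¹) · (m⁻²·cd) · (kg⁻²·m⁻⁴·s⁴·A⁴) = kg⁻¹·m⁻⁴·s·A³·cd.
The exponent of A is 3.

3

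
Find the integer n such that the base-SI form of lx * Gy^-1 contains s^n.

lx = lm/m² (illuminance = luminous flux per area),
    = m⁻²·cd.
Gy = J/kg (absorbed dose = energy per mass),
    = m²·s⁻².
So Gy⁻¹ = m⁻²·s².
Combining: lx·Gy⁻¹ = (m⁻²·cd) · (m⁻²·s²) = m⁻⁴·s²·cd.
The exponent of s is 2.

2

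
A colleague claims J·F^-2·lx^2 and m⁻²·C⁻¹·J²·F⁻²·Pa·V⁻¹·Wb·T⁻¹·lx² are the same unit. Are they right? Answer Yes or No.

No

Left side:
  J = N·m (work = force × distance),
      = kg·m²·s⁻².
  F = C/V (capacitance = charge per voltage),
      = A·s/(kg·m²·s⁻³·A⁻¹) (substituting C and V),
      = kg⁻¹·m⁻²·s⁴·A².
  So F⁻² = kg²·m⁴·s⁻⁸·A⁻⁴.
  lx = lm/m² (illuminance = luminous flux per area),
      = m⁻²·cd.
  So lx² = m⁻⁴·cd².
  Combining: J·F⁻²·lx² = (kg·m²·s⁻²) · (kg²·m⁴·s⁻⁸·A⁻⁴) · (m⁻⁴·cd²) = kg³·m²·s⁻¹⁰·A⁻⁴·cd².
Right side:
  C = s·A.
  So C⁻¹ = s⁻¹·A⁻¹.
  J = kg·m²·s⁻².
  So J² = kg²·m⁴·s⁻⁴.
  F = kg⁻¹·m⁻²·s⁴·A².
  So F⁻² = kg²·m⁴·s⁻⁸·A⁻⁴.
  Pa = kg·m⁻¹·s⁻².
  V = kg·m²·s⁻³·A⁻¹.
  So V⁻¹ = kg⁻¹·m⁻²·s³·A.
  Wb = kg·m²·s⁻²·A⁻¹.
  T = kg·s⁻²·A⁻¹.
  So T⁻¹ = kg⁻¹·s²·A.
  lx = m⁻²·cd.
  So lx² = m⁻⁴·cd².
  Combining: m⁻²·C⁻¹·J²·F⁻²·Pa·V⁻¹·Wb·T⁻¹·lx² = m⁻² · (s⁻¹·A⁻¹) · (kg²·m⁴·s⁻⁴) · (kg²·m⁴·s⁻⁸·A⁻⁴) · (kg·m⁻¹·s⁻²) · (kg⁻¹·m⁻²·s³·A) · (kg·m²·s⁻²·A⁻¹) · (kg⁻¹·s²·A) · (m⁻⁴·cd²) = kg⁴·m·s⁻¹²·A⁻⁴·cd².
Left is kg³·m²·s⁻¹⁰·A⁻⁴·cd²; right is kg⁴·m·s⁻¹²·A⁻⁴·cd² — different.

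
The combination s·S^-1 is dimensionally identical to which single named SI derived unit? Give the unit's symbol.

H

S = 1/Ω (conductance is reciprocal resistance),
    = kg⁻¹·m⁻²·s³·A².
So S⁻¹ = kg·m²·s⁻³·A⁻².
Combining: s·S⁻¹ = s · (kg·m²·s⁻³·A⁻²) = kg·m²·s⁻²·A⁻².
kg·m²·s⁻²·A⁻² is the base-SI form of the henry.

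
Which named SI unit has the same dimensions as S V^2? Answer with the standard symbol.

W

S = 1/Ω (conductance is reciprocal resistance),
    = kg⁻¹·m⁻²·s³·A².
V = W/A (potential = power per current),
    = kg·m²·s⁻³·A⁻¹.
So V² = kg²·m⁴·s⁻⁶·A⁻².
Combining: S·V² = (kg⁻¹·m⁻²·s³·A²) · (kg²·m⁴·s⁻⁶·A⁻²) = kg·m²·s⁻³.
kg·m²·s⁻³ is the base-SI form of the watt.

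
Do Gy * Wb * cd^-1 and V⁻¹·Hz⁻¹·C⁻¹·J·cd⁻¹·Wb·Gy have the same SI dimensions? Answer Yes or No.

No

Left side:
  Gy = m²·s⁻².
  Wb = kg·m²·s⁻²·A⁻¹.
  Combining: Gy·Wb·cd⁻¹ = (m²·s⁻²) · (kg·m²·s⁻²·A⁻¹) · cd⁻¹ = kg·m⁴·s⁻⁴·A⁻¹·cd⁻¹.
Right side:
  V = kg·m²·s⁻³·A⁻¹.
  So V⁻¹ = kg⁻¹·m⁻²·s³·A.
  Hz = s⁻¹.
  So Hz⁻¹ = s.
  C = s·A.
  So C⁻¹ = s⁻¹·A⁻¹.
  J = kg·m²·s⁻².
  Wb = kg·m²·s⁻²·A⁻¹.
  Gy = m²·s⁻².
  Combining: V⁻¹·Hz⁻¹·C⁻¹·J·cd⁻¹·Wb·Gy = (kg⁻¹·m⁻²·s³·A) · s · (s⁻¹·A⁻¹) · (kg·m²·s⁻²) · cd⁻¹ · (kg·m²·s⁻²·A⁻¹) · (m²·s⁻²) = kg·m⁴·s⁻³·A⁻¹·cd⁻¹.
Left is kg·m⁴·s⁻⁴·A⁻¹·cd⁻¹; right is kg·m⁴·s⁻³·A⁻¹·cd⁻¹ — different.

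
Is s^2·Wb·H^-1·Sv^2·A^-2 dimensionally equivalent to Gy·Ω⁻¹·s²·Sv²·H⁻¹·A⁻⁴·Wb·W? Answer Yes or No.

Left side:
  Wb = V·s (flux: a volt is a weber per second),
      = kg·m²·s⁻²·A⁻¹.
  H = Wb/A (inductance = flux per current),
      = kg·m²·s⁻²·A⁻².
  So H⁻¹ = kg⁻¹·m⁻²·s²·A².
  Sv = J/kg (equivalent dose = energy per mass),
      = m²·s⁻².
  So Sv² = m⁴·s⁻⁴.
  Combining: s²·Wb·H⁻¹·Sv²·A⁻² = s² · (kg·m²·s⁻²·A⁻¹) · (kg⁻¹·m⁻²·s²·A²) · (m⁴·s⁻⁴) · A⁻² = m⁴·s⁻²·A⁻¹.
Right side:
  Gy = J/kg (absorbed dose = energy per mass),
      = m²·s⁻².
  Ω = V/A (resistance = voltage per current),
      = kg·m²·s⁻³·A⁻².
  So Ω⁻¹ = kg⁻¹·m⁻²·s³·A².
  Sv = J/kg (equivalent dose = energy per mass),
      = m²·s⁻².
  So Sv² = m⁴·s⁻⁴.
  H = Wb/A (inductance = flux per current),
      = kg·m²·s⁻²·A⁻².
  So H⁻¹ = kg⁻¹·m⁻²·s²·A².
  Wb = V·s (flux: a volt is a weber per second),
      = kg·m²·s⁻²·A⁻¹.
  W = J/s (power = energy per time),
      = kg·m²·s⁻³.
  Combining: Gy·Ω⁻¹·s²·Sv²·H⁻¹·A⁻⁴·Wb·W = (m²·s⁻²) · (kg⁻¹·m⁻²·s³·A²) · s² · (m⁴·s⁻⁴) · (kg⁻¹·m⁻²·s²·A²) · A⁻⁴ · (kg·m²·s⁻²·A⁻¹) · (kg·m²·s⁻³) = m⁶·s⁻⁴·A⁻¹.
Left is m⁴·s⁻²·A⁻¹; right is m⁶·s⁻⁴·A⁻¹ — different.

No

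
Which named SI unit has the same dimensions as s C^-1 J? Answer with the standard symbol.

C = s·A.
So C⁻¹ = s⁻¹·A⁻¹.
J = kg·m²·s⁻².
Combining: s·C⁻¹·J = s · (s⁻¹·A⁻¹) · (kg·m²·s⁻²) = kg·m²·s⁻²·A⁻¹.
kg·m²·s⁻²·A⁻¹ is the base-SI form of the weber.

Wb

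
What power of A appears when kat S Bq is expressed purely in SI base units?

2

kat = s⁻¹·mol.
S = kg⁻¹·m⁻²·s³·A².
Bq = s⁻¹.
Combining: kat·S·Bq = (s⁻¹·mol) · (kg⁻¹·m⁻²·s³·A²) · s⁻¹ = kg⁻¹·m⁻²·s·A²·mol.
The exponent of A is 2.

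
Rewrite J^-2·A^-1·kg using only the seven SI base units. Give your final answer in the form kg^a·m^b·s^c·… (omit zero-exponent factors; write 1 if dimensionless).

kg⁻¹·m⁻⁴·s⁴·A⁻¹

J = kg·m²·s⁻².
So J⁻² = kg⁻²·m⁻⁴·s⁴.
Combining: J⁻²·A⁻¹·kg = (kg⁻²·m⁻⁴·s⁴) · A⁻¹ · kg = kg⁻¹·m⁻⁴·s⁴·A⁻¹.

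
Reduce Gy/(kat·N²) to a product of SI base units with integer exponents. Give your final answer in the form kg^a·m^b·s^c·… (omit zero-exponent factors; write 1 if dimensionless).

kat = s⁻¹·mol.
So kat⁻¹ = s·mol⁻¹.
Gy = m²·s⁻².
N = kg·m·s⁻².
So N⁻² = kg⁻²·m⁻²·s⁴.
Combining: kat⁻¹·Gy·N⁻² = (s·mol⁻¹) · (m²·s⁻²) · (kg⁻²·m⁻²·s⁴) = kg⁻²·s³·mol⁻¹.

kg⁻²·s³·mol⁻¹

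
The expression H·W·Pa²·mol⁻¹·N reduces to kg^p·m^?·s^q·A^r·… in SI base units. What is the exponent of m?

3

H = Wb/A (inductance = flux per current),
    = kg·m²·s⁻²·A⁻².
W = J/s (power = energy per time),
    = kg·m²·s⁻³.
Pa = N/m² (pressure = force per area),
    = kg·m⁻¹·s⁻².
So Pa² = kg²·m⁻²·s⁻⁴.
N = kg·m/s² = kg·m·s⁻² (force = mass × acceleration).
Combining: H·W·Pa²·mol⁻¹·N = (kg·m²·s⁻²·A⁻²) · (kg·m²·s⁻³) · (kg²·m⁻²·s⁻⁴) · mol⁻¹ · (kg·m·s⁻²) = kg⁵·m³·s⁻¹¹·A⁻²·mol⁻¹.
The exponent of m is 3.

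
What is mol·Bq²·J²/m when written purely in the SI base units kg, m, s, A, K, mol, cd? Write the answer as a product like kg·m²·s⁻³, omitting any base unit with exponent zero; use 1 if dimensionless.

kg²·m³·s⁻⁶·mol

Bq = 1/s = s⁻¹ (activity is decays per second).
So Bq² = s⁻².
J = N·m (work = force × distance),
    = kg·m²·s⁻².
So J² = kg²·m⁴·s⁻⁴.
Combining: m⁻¹·mol·Bq²·J² = m⁻¹ · mol · s⁻² · (kg²·m⁴·s⁻⁴) = kg²·m³·s⁻⁶·mol.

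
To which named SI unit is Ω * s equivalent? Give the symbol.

H

Ω = V/A (resistance = voltage per current),
    = kg·m²·s⁻³·A⁻².
Combining: Ω·s = (kg·m²·s⁻³·A⁻²) · s = kg·m²·s⁻²·A⁻².
kg·m²·s⁻²·A⁻² is the base-SI form of the henry.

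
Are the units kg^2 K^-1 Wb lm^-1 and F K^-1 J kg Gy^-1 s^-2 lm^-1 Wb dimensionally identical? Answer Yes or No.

No

Left side:
  Wb = kg·m²·s⁻²·A⁻¹.
  lm = cd.
  So lm⁻¹ = cd⁻¹.
  Combining: kg²·K⁻¹·Wb·lm⁻¹ = kg² · K⁻¹ · (kg·m²·s⁻²·A⁻¹) · cd⁻¹ = kg³·m²·s⁻²·A⁻¹·K⁻¹·cd⁻¹.
Right side:
  F = kg⁻¹·m⁻²·s⁴·A².
  J = kg·m²·s⁻².
  Gy = m²·s⁻².
  So Gy⁻¹ = m⁻²·s².
  lm = cd.
  So lm⁻¹ = cd⁻¹.
  Wb = kg·m²·s⁻²·A⁻¹.
  Combining: F·K⁻¹·J·kg·Gy⁻¹·s⁻²·lm⁻¹·Wb = (kg⁻¹·m⁻²·s⁴·A²) · K⁻¹ · (kg·m²·s⁻²) · kg · (m⁻²·s²) · s⁻² · cd⁻¹ · (kg·m²·s⁻²·A⁻¹) = kg²·A·K⁻¹·cd⁻¹.
Left is kg³·m²·s⁻²·A⁻¹·K⁻¹·cd⁻¹; right is kg²·A·K⁻¹·cd⁻¹ — different.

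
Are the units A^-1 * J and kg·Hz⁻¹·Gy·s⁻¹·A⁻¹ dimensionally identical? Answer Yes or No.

Yes

Left side:
  J = kg·m²·s⁻².
  Combining: A⁻¹·J = A⁻¹ · (kg·m²·s⁻²) = kg·m²·s⁻²·A⁻¹.
Right side:
  Hz = s⁻¹.
  So Hz⁻¹ = s.
  Gy = m²·s⁻².
  Combining: kg·Hz⁻¹·Gy·s⁻¹·A⁻¹ = kg · s · (m²·s⁻²) · s⁻¹ · A⁻¹ = kg·m²·s⁻²·A⁻¹.
Both reduce to kg·m²·s⁻²·A⁻¹.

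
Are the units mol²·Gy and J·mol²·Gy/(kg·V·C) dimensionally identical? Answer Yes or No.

No

Left side:
  Gy = J/kg (absorbed dose = energy per mass),
      = m²·s⁻².
  Combining: mol²·Gy = mol² · (m²·s⁻²) = m²·s⁻²·mol².
Right side:
  J = N·m (work = force × distance),
      = kg·m²·s⁻².
  V = W/A (potential = power per current),
      = kg·m²·s⁻³·A⁻¹.
  So V⁻¹ = kg⁻¹·m⁻²·s³·A.
  C = A·s = s·A (charge = current × time).
  So C⁻¹ = s⁻¹·A⁻¹.
  Gy = J/kg (absorbed dose = energy per mass),
      = m²·s⁻².
  Combining: kg⁻¹·J·V⁻¹·C⁻¹·mol²·Gy = kg⁻¹ · (kg·m²·s⁻²) · (kg⁻¹·m⁻²·s³·A) · (s⁻¹·A⁻¹) · mol² · (m²·s⁻²) = kg⁻¹·m²·s⁻²·mol².
Left is m²·s⁻²·mol²; right is kg⁻¹·m²·s⁻²·mol² — different.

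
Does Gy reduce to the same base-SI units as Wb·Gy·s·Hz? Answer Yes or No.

Left side:
  Gy = m²·s⁻².
Right side:
  Wb = V·s (flux: a volt is a weber per second),
      = kg·m²·s⁻²·A⁻¹.
  Gy = J/kg (absorbed dose = energy per mass),
      = m²·s⁻².
  Hz = 1/s = s⁻¹ (frequency is cycles per second).
  Combining: Wb·Gy·s·Hz = (kg·m²·s⁻²·A⁻¹) · (m²·s⁻²) · s · s⁻¹ = kg·m⁴·s⁻⁴·A⁻¹.
Left is m²·s⁻²; right is kg·m⁴·s⁻⁴·A⁻¹ — different.

No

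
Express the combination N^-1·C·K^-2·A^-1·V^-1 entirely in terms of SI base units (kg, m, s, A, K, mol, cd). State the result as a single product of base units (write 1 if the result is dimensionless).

kg⁻²·m⁻³·s⁶·A·K⁻²

N = kg·m/s² = kg·m·s⁻² (force = mass × acceleration).
So N⁻¹ = kg⁻¹·m⁻¹·s².
C = A·s = s·A (charge = current × time).
V = W/A (potential = power per current),
    = kg·m²·s⁻³·A⁻¹.
So V⁻¹ = kg⁻¹·m⁻²·s³·A.
Combining: N⁻¹·C·K⁻²·A⁻¹·V⁻¹ = (kg⁻¹·m⁻¹·s²) · (s·A) · K⁻² · A⁻¹ · (kg⁻¹·m⁻²·s³·A) = kg⁻²·m⁻³·s⁶·A·K⁻².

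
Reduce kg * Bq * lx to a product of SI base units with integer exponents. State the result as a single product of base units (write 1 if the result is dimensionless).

Bq = 1/s = s⁻¹ (activity is decays per second).
lx = lm/m² (illuminance = luminous flux per area),
    = m⁻²·cd.
Combining: kg·Bq·lx = kg · s⁻¹ · (m⁻²·cd) = kg·m⁻²·s⁻¹·cd.

kg·m⁻²·s⁻¹·cd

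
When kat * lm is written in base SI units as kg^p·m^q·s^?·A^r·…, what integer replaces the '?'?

kat = s⁻¹·mol.
lm = cd.
Combining: kat·lm = (s⁻¹·mol) · cd = s⁻¹·mol·cd.
The exponent of s is -1.

-1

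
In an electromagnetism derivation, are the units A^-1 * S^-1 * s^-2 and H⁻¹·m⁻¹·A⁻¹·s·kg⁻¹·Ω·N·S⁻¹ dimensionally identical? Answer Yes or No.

Yes

Left side:
  S = 1/Ω (conductance is reciprocal resistance),
      = kg⁻¹·m⁻²·s³·A².
  So S⁻¹ = kg·m²·s⁻³·A⁻².
  Combining: A⁻¹·S⁻¹·s⁻² = A⁻¹ · (kg·m²·s⁻³·A⁻²) · s⁻² = kg·m²·s⁻⁵·A⁻³.
Right side:
  H = kg·m²·s⁻²·A⁻².
  So H⁻¹ = kg⁻¹·m⁻²·s²·A².
  Ω = kg·m²·s⁻³·A⁻².
  N = kg·m·s⁻².
  S = kg⁻¹·m⁻²·s³·A².
  So S⁻¹ = kg·m²·s⁻³·A⁻².
  Combining: H⁻¹·m⁻¹·A⁻¹·s·kg⁻¹·Ω·N·S⁻¹ = (kg⁻¹·m⁻²·s²·A²) · m⁻¹ · A⁻¹ · s · kg⁻¹ · (kg·m²·s⁻³·A⁻²) · (kg·m·s⁻²) · (kg·m²·s⁻³·A⁻²) = kg·m²·s⁻⁵·A⁻³.
Both reduce to kg·m²·s⁻⁵·A⁻³.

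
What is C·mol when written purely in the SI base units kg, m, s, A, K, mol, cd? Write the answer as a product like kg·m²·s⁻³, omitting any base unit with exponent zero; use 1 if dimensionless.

C = A·s = s·A (charge = current × time).
Combining: C·mol = (s·A) · mol = s·A·mol.

s·A·mol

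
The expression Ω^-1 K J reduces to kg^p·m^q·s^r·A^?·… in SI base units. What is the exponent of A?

Ω = V/A (resistance = voltage per current),
    = kg·m²·s⁻³·A⁻².
So Ω⁻¹ = kg⁻¹·m⁻²·s³·A².
J = N·m (work = force × distance),
    = kg·m²·s⁻².
Combining: Ω⁻¹·K·J = (kg⁻¹·m⁻²·s³·A²) · K · (kg·m²·s⁻²) = s·A²·K.
The exponent of A is 2.

2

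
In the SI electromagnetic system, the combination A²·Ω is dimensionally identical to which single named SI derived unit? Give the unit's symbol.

Ω = V/A (resistance = voltage per current),
    = kg·m²·s⁻³·A⁻².
Combining: A²·Ω = A² · (kg·m²·s⁻³·A⁻²) = kg·m²·s⁻³.
kg·m²·s⁻³ is the base-SI form of the watt.

W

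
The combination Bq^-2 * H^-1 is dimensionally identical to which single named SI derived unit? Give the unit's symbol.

F

Bq = s⁻¹.
So Bq⁻² = s².
H = kg·m²·s⁻²·A⁻².
So H⁻¹ = kg⁻¹·m⁻²·s²·A².
Combining: Bq⁻²·H⁻¹ = s² · (kg⁻¹·m⁻²·s²·A²) = kg⁻¹·m⁻²·s⁴·A².
kg⁻¹·m⁻²·s⁴·A² is the base-SI form of the farad.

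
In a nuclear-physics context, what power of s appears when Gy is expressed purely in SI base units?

Gy = J/kg (absorbed dose = energy per mass),
    = m²·s⁻².
The exponent of s is -2.

-2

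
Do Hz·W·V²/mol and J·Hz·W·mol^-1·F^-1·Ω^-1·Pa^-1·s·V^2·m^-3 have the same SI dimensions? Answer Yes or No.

Yes

Left side:
  Hz = 1/s = s⁻¹ (frequency is cycles per second).
  W = J/s (power = energy per time),
      = kg·m²·s⁻³.
  V = W/A (potential = power per current),
      = kg·m²·s⁻³·A⁻¹.
  So V² = kg²·m⁴·s⁻⁶·A⁻².
  Combining: Hz·W·mol⁻¹·V² = s⁻¹ · (kg·m²·s⁻³) · mol⁻¹ · (kg²·m⁴·s⁻⁶·A⁻²) = kg³·m⁶·s⁻¹⁰·A⁻²·mol⁻¹.
Right side:
  J = kg·m²·s⁻².
  Hz = s⁻¹.
  W = kg·m²·s⁻³.
  F = kg⁻¹·m⁻²·s⁴·A².
  So F⁻¹ = kg·m²·s⁻⁴·A⁻².
  Ω = kg·m²·s⁻³·A⁻².
  So Ω⁻¹ = kg⁻¹·m⁻²·s³·A².
  Pa = kg·m⁻¹·s⁻².
  So Pa⁻¹ = kg⁻¹·m·s².
  V = kg·m²·s⁻³·A⁻¹.
  So V² = kg²·m⁴·s⁻⁶·A⁻².
  Combining: J·Hz·W·mol⁻¹·F⁻¹·Ω⁻¹·Pa⁻¹·s·V²·m⁻³ = (kg·m²·s⁻²) · s⁻¹ · (kg·m²·s⁻³) · mol⁻¹ · (kg·m²·s⁻⁴·A⁻²) · (kg⁻¹·m⁻²·s³·A²) · (kg⁻¹·m·s²) · s · (kg²·m⁴·s⁻⁶·A⁻²) · m⁻³ = kg³·m⁶·s⁻¹⁰·A⁻²·mol⁻¹.
Both reduce to kg³·m⁶·s⁻¹⁰·A⁻²·mol⁻¹.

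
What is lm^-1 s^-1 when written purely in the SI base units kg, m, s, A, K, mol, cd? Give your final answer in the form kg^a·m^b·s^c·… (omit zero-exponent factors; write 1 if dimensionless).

s⁻¹·cd⁻¹

lm = cd.
So lm⁻¹ = cd⁻¹.
Combining: lm⁻¹·s⁻¹ = cd⁻¹ · s⁻¹ = s⁻¹·cd⁻¹.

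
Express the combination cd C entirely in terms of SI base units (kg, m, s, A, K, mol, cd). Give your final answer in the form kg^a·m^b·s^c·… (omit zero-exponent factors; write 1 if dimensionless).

C = s·A.
Combining: cd·C = cd · (s·A) = s·A·cd.

s·A·cd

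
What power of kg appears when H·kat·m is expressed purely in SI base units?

1

H = Wb/A (inductance = flux per current),
    = kg·m²·s⁻²·A⁻².
kat = mol/s = s⁻¹·mol (catalytic activity).
Combining: H·kat·m = (kg·m²·s⁻²·A⁻²) · (s⁻¹·mol) · m = kg·m³·s⁻³·A⁻²·mol.
The exponent of kg is 1.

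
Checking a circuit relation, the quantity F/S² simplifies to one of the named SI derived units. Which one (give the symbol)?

S = kg⁻¹·m⁻²·s³·A².
So S⁻² = kg²·m⁴·s⁻⁶·A⁻⁴.
F = kg⁻¹·m⁻²·s⁴·A².
Combining: S⁻²·F = (kg²·m⁴·s⁻⁶·A⁻⁴) · (kg⁻¹·m⁻²·s⁴·A²) = kg·m²·s⁻²·A⁻².
kg·m²·s⁻²·A⁻² is the base-SI form of the henry.

H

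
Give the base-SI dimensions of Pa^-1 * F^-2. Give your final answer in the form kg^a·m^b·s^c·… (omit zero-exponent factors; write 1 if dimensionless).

Pa = N/m² (pressure = force per area),
    = kg·m⁻¹·s⁻².
So Pa⁻¹ = kg⁻¹·m·s².
F = C/V (capacitance = charge per voltage),
    = A·s/(kg·m²·s⁻³·A⁻¹) (substituting C and V),
    = kg⁻¹·m⁻²·s⁴·A².
So F⁻² = kg²·m⁴·s⁻⁸·A⁻⁴.
Combining: Pa⁻¹·F⁻² = (kg⁻¹·m·s²) · (kg²·m⁴·s⁻⁸·A⁻⁴) = kg·m⁵·s⁻⁶·A⁻⁴.

kg·m⁵·s⁻⁶·A⁻⁴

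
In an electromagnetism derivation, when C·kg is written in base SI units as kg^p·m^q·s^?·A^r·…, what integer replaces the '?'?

1

C = A·s = s·A (charge = current × time).
Combining: C·kg = (s·A) · kg = kg·s·A.
The exponent of s is 1.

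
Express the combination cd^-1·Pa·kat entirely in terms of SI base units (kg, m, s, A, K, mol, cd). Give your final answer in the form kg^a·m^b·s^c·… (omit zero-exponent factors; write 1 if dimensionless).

kg·m⁻¹·s⁻³·mol·cd⁻¹

Pa = N/m² (pressure = force per area),
    = kg·m⁻¹·s⁻².
kat = mol/s = s⁻¹·mol (catalytic activity).
Combining: cd⁻¹·Pa·kat = cd⁻¹ · (kg·m⁻¹·s⁻²) · (s⁻¹·mol) = kg·m⁻¹·s⁻³·mol·cd⁻¹.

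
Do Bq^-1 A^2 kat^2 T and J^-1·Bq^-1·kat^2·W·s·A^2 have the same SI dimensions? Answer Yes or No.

No

Left side:
  Bq = 1/s = s⁻¹ (activity is decays per second).
  So Bq⁻¹ = s.
  kat = mol/s = s⁻¹·mol (catalytic activity).
  So kat² = s⁻²·mol².
  T = Wb/m² (flux density = flux per area),
      = kg·s⁻²·A⁻¹.
  Combining: Bq⁻¹·A²·kat²·T = s · A² · (s⁻²·mol²) · (kg·s⁻²·A⁻¹) = kg·s⁻³·A·mol².
Right side:
  J = N·m (work = force × distance),
      = kg·m²·s⁻².
  So J⁻¹ = kg⁻¹·m⁻²·s².
  Bq = 1/s = s⁻¹ (activity is decays per second).
  So Bq⁻¹ = s.
  kat = mol/s = s⁻¹·mol (catalytic activity).
  So kat² = s⁻²·mol².
  W = J/s (power = energy per time),
      = kg·m²·s⁻³.
  Combining: J⁻¹·Bq⁻¹·kat²·W·s·A² = (kg⁻¹·m⁻²·s²) · s · (s⁻²·mol²) · (kg·m²·s⁻³) · s · A² = s⁻¹·A²·mol².
Left is kg·s⁻³·A·mol²; right is s⁻¹·A²·mol² — different.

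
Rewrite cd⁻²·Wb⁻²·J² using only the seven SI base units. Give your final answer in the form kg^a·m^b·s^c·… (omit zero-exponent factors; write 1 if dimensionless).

A²·cd⁻²

Wb = kg·m²·s⁻²·A⁻¹.
So Wb⁻² = kg⁻²·m⁻⁴·s⁴·A².
J = kg·m²·s⁻².
So J² = kg²·m⁴·s⁻⁴.
Combining: cd⁻²·Wb⁻²·J² = cd⁻² · (kg⁻²·m⁻⁴·s⁴·A²) · (kg²·m⁴·s⁻⁴) = A²·cd⁻².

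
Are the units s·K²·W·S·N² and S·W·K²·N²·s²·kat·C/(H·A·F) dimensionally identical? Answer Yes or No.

No

Left side:
  W = J/s (power = energy per time),
      = kg·m²·s⁻³.
  S = 1/Ω (conductance is reciprocal resistance),
      = kg⁻¹·m⁻²·s³·A².
  N = kg·m/s² = kg·m·s⁻² (force = mass × acceleration).
  So N² = kg²·m²·s⁻⁴.
  Combining: s·K²·W·S·N² = s · K² · (kg·m²·s⁻³) · (kg⁻¹·m⁻²·s³·A²) · (kg²·m²·s⁻⁴) = kg²·m²·s⁻³·A²·K².
Right side:
  S = kg⁻¹·m⁻²·s³·A².
  W = kg·m²·s⁻³.
  H = kg·m²·s⁻²·A⁻².
  So H⁻¹ = kg⁻¹·m⁻²·s²·A².
  N = kg·m·s⁻².
  So N² = kg²·m²·s⁻⁴.
  kat = s⁻¹·mol.
  C = s·A.
  F = kg⁻¹·m⁻²·s⁴·A².
  So F⁻¹ = kg·m²·s⁻⁴·A⁻².
  Combining: S·W·H⁻¹·K²·N²·s²·kat·A⁻¹·C·F⁻¹ = (kg⁻¹·m⁻²·s³·A²) · (kg·m²·s⁻³) · (kg⁻¹·m⁻²·s²·A²) · K² · (kg²·m²·s⁻⁴) · s² · (s⁻¹·mol) · A⁻¹ · (s·A) · (kg·m²·s⁻⁴·A⁻²) = kg²·m²·s⁻⁴·A²·K²·mol.
Left is kg²·m²·s⁻³·A²·K²; right is kg²·m²·s⁻⁴·A²·K²·mol — different.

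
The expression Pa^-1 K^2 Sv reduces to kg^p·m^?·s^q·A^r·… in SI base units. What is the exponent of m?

3

Pa = N/m² (pressure = force per area),
    = kg·m⁻¹·s⁻².
So Pa⁻¹ = kg⁻¹·m·s².
Sv = J/kg (equivalent dose = energy per mass),
    = m²·s⁻².
Combining: Pa⁻¹·K²·Sv = (kg⁻¹·m·s²) · K² · (m²·s⁻²) = kg⁻¹·m³·K².
The exponent of m is 3.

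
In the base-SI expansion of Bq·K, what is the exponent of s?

Bq = 1/s = s⁻¹ (activity is decays per second).
Combining: Bq·K = s⁻¹ · K = s⁻¹·K.
The exponent of s is -1.

-1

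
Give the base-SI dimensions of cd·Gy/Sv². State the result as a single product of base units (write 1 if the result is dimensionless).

m⁻²·s²·cd

Gy = m²·s⁻².
Sv = m²·s⁻².
So Sv⁻² = m⁻⁴·s⁴.
Combining: cd·Gy·Sv⁻² = cd · (m²·s⁻²) · (m⁻⁴·s⁴) = m⁻²·s²·cd.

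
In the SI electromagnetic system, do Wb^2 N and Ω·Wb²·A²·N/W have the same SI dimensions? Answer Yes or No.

Left side:
  Wb = V·s (flux: a volt is a weber per second),
      = kg·m²·s⁻²·A⁻¹.
  So Wb² = kg²·m⁴·s⁻⁴·A⁻².
  N = kg·m/s² = kg·m·s⁻² (force = mass × acceleration).
  Combining: Wb²·N = (kg²·m⁴·s⁻⁴·A⁻²) · (kg·m·s⁻²) = kg³·m⁵·s⁻⁶·A⁻².
Right side:
  Ω = kg·m²·s⁻³·A⁻².
  Wb = kg·m²·s⁻²·A⁻¹.
  So Wb² = kg²·m⁴·s⁻⁴·A⁻².
  N = kg·m·s⁻².
  W = kg·m²·s⁻³.
  So W⁻¹ = kg⁻¹·m⁻²·s³.
  Combining: Ω·Wb²·A²·N·W⁻¹ = (kg·m²·s⁻³·A⁻²) · (kg²·m⁴·s⁻⁴·A⁻²) · A² · (kg·m·s⁻²) · (kg⁻¹·m⁻²·s³) = kg³·m⁵·s⁻⁶·A⁻².
Both reduce to kg³·m⁵·s⁻⁶·A⁻².

Yes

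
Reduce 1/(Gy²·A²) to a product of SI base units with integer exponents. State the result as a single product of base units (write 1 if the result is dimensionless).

Gy = J/kg (absorbed dose = energy per mass),
    = m²·s⁻².
So Gy⁻² = m⁻⁴·s⁴.
Combining: Gy⁻²·A⁻² = (m⁻⁴·s⁴) · A⁻² = m⁻⁴·s⁴·A⁻².

m⁻⁴·s⁴·A⁻²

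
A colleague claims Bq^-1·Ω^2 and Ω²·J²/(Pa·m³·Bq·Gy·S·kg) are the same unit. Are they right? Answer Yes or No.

No

Left side:
  Bq = 1/s = s⁻¹ (activity is decays per second).
  So Bq⁻¹ = s.
  Ω = V/A (resistance = voltage per current),
      = kg·m²·s⁻³·A⁻².
  So Ω² = kg²·m⁴·s⁻⁶·A⁻⁴.
  Combining: Bq⁻¹·Ω² = s · (kg²·m⁴·s⁻⁶·A⁻⁴) = kg²·m⁴·s⁻⁵·A⁻⁴.
Right side:
  Pa = kg·m⁻¹·s⁻².
  So Pa⁻¹ = kg⁻¹·m·s².
  Ω = kg·m²·s⁻³·A⁻².
  So Ω² = kg²·m⁴·s⁻⁶·A⁻⁴.
  J = kg·m²·s⁻².
  So J² = kg²·m⁴·s⁻⁴.
  Bq = s⁻¹.
  So Bq⁻¹ = s.
  Gy = m²·s⁻².
  So Gy⁻¹ = m⁻²·s².
  S = kg⁻¹·m⁻²·s³·A².
  So S⁻¹ = kg·m²·s⁻³·A⁻².
  Combining: Pa⁻¹·Ω²·J²·m⁻³·Bq⁻¹·Gy⁻¹·S⁻¹·kg⁻¹ = (kg⁻¹·m·s²) · (kg²·m⁴·s⁻⁶·A⁻⁴) · (kg²·m⁴·s⁻⁴) · m⁻³ · s · (m⁻²·s²) · (kg·m²·s⁻³·A⁻²) · kg⁻¹ = kg³·m⁶·s⁻⁸·A⁻⁶.
Left is kg²·m⁴·s⁻⁵·A⁻⁴; right is kg³·m⁶·s⁻⁸·A⁻⁶ — different.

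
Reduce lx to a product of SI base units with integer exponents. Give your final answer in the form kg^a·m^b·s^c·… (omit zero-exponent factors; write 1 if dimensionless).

m⁻²·cd

lx = lm/m² (illuminance = luminous flux per area),
    = m⁻²·cd.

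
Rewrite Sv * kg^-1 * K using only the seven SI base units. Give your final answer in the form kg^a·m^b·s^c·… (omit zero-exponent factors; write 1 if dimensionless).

Sv = J/kg (equivalent dose = energy per mass),
    = m²·s⁻².
Combining: Sv·kg⁻¹·K = (m²·s⁻²) · kg⁻¹ · K = kg⁻¹·m²·s⁻²·K.

kg⁻¹·m²·s⁻²·K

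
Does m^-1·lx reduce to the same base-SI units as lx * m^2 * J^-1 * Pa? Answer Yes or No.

Yes

Left side:
  lx = lm/m² (illuminance = luminous flux per area),
      = m⁻²·cd.
  Combining: m⁻¹·lx = m⁻¹ · (m⁻²·cd) = m⁻³·cd.
Right side:
  lx = m⁻²·cd.
  J = kg·m²·s⁻².
  So J⁻¹ = kg⁻¹·m⁻²·s².
  Pa = kg·m⁻¹·s⁻².
  Combining: lx·m²·J⁻¹·Pa = (m⁻²·cd) · m² · (kg⁻¹·m⁻²·s²) · (kg·m⁻¹·s⁻²) = m⁻³·cd.
Both reduce to m⁻³·cd.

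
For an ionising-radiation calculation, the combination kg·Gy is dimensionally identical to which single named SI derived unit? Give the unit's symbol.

J

Gy = m²·s⁻².
Combining: kg·Gy = kg · (m²·s⁻²) = kg·m²·s⁻².
kg·m²·s⁻² is the base-SI form of the joule.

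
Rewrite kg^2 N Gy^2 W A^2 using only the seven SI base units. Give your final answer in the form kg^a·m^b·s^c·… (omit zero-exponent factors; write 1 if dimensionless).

N = kg·m·s⁻².
Gy = m²·s⁻².
So Gy² = m⁴·s⁻⁴.
W = kg·m²·s⁻³.
Combining: kg²·N·Gy²·W·A² = kg² · (kg·m·s⁻²) · (m⁴·s⁻⁴) · (kg·m²·s⁻³) · A² = kg⁴·m⁷·s⁻⁹·A².

kg⁴·m⁷·s⁻⁹·A²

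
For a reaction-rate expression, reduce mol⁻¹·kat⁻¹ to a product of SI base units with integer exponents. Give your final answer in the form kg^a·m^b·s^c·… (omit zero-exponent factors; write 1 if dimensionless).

s·mol⁻²

kat = s⁻¹·mol.
So kat⁻¹ = s·mol⁻¹.
Combining: mol⁻¹·kat⁻¹ = mol⁻¹ · (s·mol⁻¹) = s·mol⁻².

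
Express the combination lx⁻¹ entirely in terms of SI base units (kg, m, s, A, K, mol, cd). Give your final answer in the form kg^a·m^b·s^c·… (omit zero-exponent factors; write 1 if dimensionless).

m²·cd⁻¹

lx = m⁻²·cd.
So lx⁻¹ = m²·cd⁻¹.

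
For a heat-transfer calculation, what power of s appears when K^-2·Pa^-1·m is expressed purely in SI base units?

2

Pa = kg·m⁻¹·s⁻².
So Pa⁻¹ = kg⁻¹·m·s².
Combining: K⁻²·Pa⁻¹·m = K⁻² · (kg⁻¹·m·s²) · m = kg⁻¹·m²·s²·K⁻².
The exponent of s is 2.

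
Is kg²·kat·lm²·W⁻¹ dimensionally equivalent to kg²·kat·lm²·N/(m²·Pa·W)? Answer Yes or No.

Left side:
  kat = mol/s = s⁻¹·mol (catalytic activity).
  lm = cd·sr = cd (luminous flux; sr is dimensionless).
  So lm² = cd².
  W = J/s (power = energy per time),
      = kg·m²·s⁻³.
  So W⁻¹ = kg⁻¹·m⁻²·s³.
  Combining: kg²·kat·lm²·W⁻¹ = kg² · (s⁻¹·mol) · cd² · (kg⁻¹·m⁻²·s³) = kg·m⁻²·s²·mol·cd².
Right side:
  kat = mol/s = s⁻¹·mol (catalytic activity).
  lm = cd·sr = cd (luminous flux; sr is dimensionless).
  So lm² = cd².
  Pa = N/m² (pressure = force per area),
      = kg·m⁻¹·s⁻².
  So Pa⁻¹ = kg⁻¹·m·s².
  N = kg·m/s² = kg·m·s⁻² (force = mass × acceleration).
  W = J/s (power = energy per time),
      = kg·m²·s⁻³.
  So W⁻¹ = kg⁻¹·m⁻²·s³.
  Combining: m⁻²·kg²·kat·lm²·Pa⁻¹·N·W⁻¹ = m⁻² · kg² · (s⁻¹·mol) · cd² · (kg⁻¹·m·s²) · (kg·m·s⁻²) · (kg⁻¹·m⁻²·s³) = kg·m⁻²·s²·mol·cd².
Both reduce to kg·m⁻²·s²·mol·cd².

Yes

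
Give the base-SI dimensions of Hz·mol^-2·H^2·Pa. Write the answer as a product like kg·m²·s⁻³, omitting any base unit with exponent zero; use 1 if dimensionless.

kg³·m³·s⁻⁷·A⁻⁴·mol⁻²

Hz = s⁻¹.
H = kg·m²·s⁻²·A⁻².
So H² = kg²·m⁴·s⁻⁴·A⁻⁴.
Pa = kg·m⁻¹·s⁻².
Combining: Hz·mol⁻²·H²·Pa = s⁻¹ · mol⁻² · (kg²·m⁴·s⁻⁴·A⁻⁴) · (kg·m⁻¹·s⁻²) = kg³·m³·s⁻⁷·A⁻⁴·mol⁻².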